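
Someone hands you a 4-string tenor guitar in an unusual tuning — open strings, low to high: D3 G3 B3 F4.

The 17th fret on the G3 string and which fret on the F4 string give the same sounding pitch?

7

Fret 17 on G3 is MIDI 55 + 17 = 72 (C5). On the F4 string (open MIDI 65), that pitch is 72 − 65 = fret 7.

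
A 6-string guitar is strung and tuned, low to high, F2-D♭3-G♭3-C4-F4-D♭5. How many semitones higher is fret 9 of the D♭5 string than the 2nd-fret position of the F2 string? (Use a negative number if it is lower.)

39 semitones

D♭5 at fret 9 → B♭5 (MIDI 82); F2 at fret 2 → G2 (MIDI 43).
82 − 43 = 39, so the two pitches are 39 semitones apart.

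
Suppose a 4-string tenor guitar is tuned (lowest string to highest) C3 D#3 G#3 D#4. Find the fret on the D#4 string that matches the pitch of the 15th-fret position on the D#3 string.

3

D#3 at fret 15 is D#3 + 15 semitones = F#4.
The open D#4 string is 12 semitones above the open D#3, so the same pitch on the D#4 string lies at fret 15 − 12 = 3.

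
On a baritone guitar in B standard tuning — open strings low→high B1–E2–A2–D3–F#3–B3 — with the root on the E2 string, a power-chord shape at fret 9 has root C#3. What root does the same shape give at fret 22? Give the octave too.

Moving from fret 9 to fret 22 shifts the root by 13 semitones.
C#3 up 13 semitones is D4.

D4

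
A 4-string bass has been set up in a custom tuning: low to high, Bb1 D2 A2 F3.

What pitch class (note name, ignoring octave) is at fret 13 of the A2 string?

Bb

The open A2 string plus 13 semitones: A–Bb–B–C–…–Ab–A–Bb.
(Equivalently spelled A#.)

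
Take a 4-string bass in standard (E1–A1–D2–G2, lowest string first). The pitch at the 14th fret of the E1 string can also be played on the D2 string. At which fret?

4

E1 at fret 14 is E1 + 14 semitones = F#2.
The open D2 string is 10 semitones above the open E1, so the same pitch on the D2 string lies at fret 14 − 10 = 4.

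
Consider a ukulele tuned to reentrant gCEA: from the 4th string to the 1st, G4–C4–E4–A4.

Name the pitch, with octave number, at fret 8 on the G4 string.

D#5

The open G4 string plus 8 semitones: G–G#–A–A#–B–C–C#–D–D#.
The walk passes from B into C once, so the octave number goes from 4 to 5.
(Equivalently spelled Eb5.)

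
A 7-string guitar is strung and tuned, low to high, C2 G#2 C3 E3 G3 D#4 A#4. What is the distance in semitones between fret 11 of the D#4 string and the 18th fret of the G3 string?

D#4 at fret 11 → D5 (MIDI 74); G3 at fret 18 → C#5 (MIDI 73).
74 − 73 = 1, so the two pitches are 1 semitone apart, with D5 the higher.

1 semitone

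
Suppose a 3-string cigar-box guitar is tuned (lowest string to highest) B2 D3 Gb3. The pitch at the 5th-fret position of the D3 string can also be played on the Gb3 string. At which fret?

1

D3 at fret 5 is D3 + 5 semitones = G3.
The open Gb3 string is 4 semitones above the open D3, so the same pitch on the Gb3 string lies at fret 5 − 4 = 1.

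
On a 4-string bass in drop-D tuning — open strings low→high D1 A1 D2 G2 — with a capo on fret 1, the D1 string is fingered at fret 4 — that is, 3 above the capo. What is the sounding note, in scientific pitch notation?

The capo raises the open D1 by 1 semitone to D#1; fretting 3 more gives D1 + 1 + 3 = D1 + 4 semitones = F#1.
(Also written Gb.)

F#1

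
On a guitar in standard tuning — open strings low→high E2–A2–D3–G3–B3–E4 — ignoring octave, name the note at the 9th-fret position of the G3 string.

The open G3 string plus 9 semitones: G–G#–A–A#–B–C–C#–D–D#–E.

E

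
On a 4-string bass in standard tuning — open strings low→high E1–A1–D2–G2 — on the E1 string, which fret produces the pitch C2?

8

C2 is 8 semitones above the open E1 (E–F–F#–G–G#–A–A#–B–C), so it sits at fret 8.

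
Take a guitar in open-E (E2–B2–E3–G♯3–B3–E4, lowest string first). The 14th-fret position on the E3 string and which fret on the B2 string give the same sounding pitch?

E3 at fret 14 is E3 + 14 semitones = F♯4.
The open B2 string is 5 semitones below the open E3, so the same pitch on the B2 string lies at fret 14 + 5 = 19.

19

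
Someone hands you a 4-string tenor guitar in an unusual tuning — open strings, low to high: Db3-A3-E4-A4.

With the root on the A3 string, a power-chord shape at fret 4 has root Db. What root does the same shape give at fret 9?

Moving from fret 4 to fret 9 shifts the root by 5 semitones.
Db up 5 semitones is Gb.

Gb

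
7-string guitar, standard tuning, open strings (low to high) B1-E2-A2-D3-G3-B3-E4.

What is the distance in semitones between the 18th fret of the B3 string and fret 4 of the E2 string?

33 semitones

B3 at fret 18 → F5 (MIDI 77); E2 at fret 4 → G#2 (MIDI 44).
77 − 44 = 33, so the two pitches are 33 semitones apart, with F5 the higher.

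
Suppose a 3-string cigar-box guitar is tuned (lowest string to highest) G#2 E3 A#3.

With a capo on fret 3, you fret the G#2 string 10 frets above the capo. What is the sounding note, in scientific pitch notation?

The capo raises the open G#2 by 3 semitones to B2; fretting 10 more gives G#2 + 3 + 10 = G#2 + 13 semitones = A3.

A3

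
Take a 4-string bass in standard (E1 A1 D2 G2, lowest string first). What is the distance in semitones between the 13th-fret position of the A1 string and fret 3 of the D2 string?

5 semitones

A1 at fret 13 → A#2 (MIDI 46); D2 at fret 3 → F2 (MIDI 41).
46 − 41 = 5, so the two pitches are 5 semitones apart, with A#2 the higher.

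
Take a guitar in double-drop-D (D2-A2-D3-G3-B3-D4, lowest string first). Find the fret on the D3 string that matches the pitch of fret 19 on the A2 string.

14

A2 at fret 19 is A2 + 19 semitones = E4.
The open D3 string is 5 semitones above the open A2, so the same pitch on the D3 string lies at fret 19 − 5 = 14.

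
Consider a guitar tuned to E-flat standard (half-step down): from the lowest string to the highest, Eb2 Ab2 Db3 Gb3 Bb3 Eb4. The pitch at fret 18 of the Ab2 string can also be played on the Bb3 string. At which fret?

4

Fret 18 on Ab2 is MIDI 44 + 18 = 62 (D4). On the Bb3 string (open MIDI 58), that pitch is 62 − 58 = fret 4.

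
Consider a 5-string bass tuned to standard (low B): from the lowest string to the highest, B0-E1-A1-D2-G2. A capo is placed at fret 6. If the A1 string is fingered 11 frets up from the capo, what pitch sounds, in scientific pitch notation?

D3

The capo raises the open A1 by 6 semitones to D♯2; fretting 11 more gives A1 + 6 + 11 = A1 + 17 semitones = D3.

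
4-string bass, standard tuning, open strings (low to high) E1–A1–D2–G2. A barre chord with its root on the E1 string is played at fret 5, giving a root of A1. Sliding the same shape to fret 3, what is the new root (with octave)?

Moving from fret 5 to fret 3 shifts the root by -2 semitones.
A1 down 2 semitones is G1.

G1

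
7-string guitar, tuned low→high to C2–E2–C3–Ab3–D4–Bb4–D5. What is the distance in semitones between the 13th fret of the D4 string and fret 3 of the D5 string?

2 semitones

D4 at fret 13 → Eb5 (MIDI 75); D5 at fret 3 → F5 (MIDI 77).
75 − 77 = -2, so the two pitches are 2 semitones apart, with F5 the higher.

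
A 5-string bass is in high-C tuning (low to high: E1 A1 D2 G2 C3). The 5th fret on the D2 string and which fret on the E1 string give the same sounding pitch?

15

D2 at fret 5 is D2 + 5 semitones = G2.
The open E1 string is 10 semitones below the open D2, so the same pitch on the E1 string lies at fret 5 + 10 = 15.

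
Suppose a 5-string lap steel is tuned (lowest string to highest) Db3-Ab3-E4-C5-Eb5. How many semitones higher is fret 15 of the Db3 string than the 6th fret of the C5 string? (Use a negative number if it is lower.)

-14 semitones

Db3 at fret 15 → E4 (MIDI 64); C5 at fret 6 → Gb5 (MIDI 78).
64 − 78 = -14, so the two pitches are 14 semitones apart.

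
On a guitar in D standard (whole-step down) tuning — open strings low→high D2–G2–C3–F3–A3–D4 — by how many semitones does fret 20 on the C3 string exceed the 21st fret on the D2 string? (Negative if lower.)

9 semitones

C3 at fret 20 → G♯4 (MIDI 68); D2 at fret 21 → B3 (MIDI 59).
68 − 59 = 9, so the two pitches are 9 semitones apart.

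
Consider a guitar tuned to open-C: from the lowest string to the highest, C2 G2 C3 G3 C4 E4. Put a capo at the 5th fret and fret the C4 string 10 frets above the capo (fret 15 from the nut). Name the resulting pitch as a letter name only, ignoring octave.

The capo raises the open C4 by 5 semitones to F4; fretting 10 more gives C4 + 5 + 10 = C4 + 15 semitones, landing on D♯.

D♯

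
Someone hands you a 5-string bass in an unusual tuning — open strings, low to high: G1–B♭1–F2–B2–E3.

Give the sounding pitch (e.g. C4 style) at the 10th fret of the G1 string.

F2

The open G1 string plus 10 semitones: G–Ab–A–Bb–…–Eb–E–F.
The walk passes from B into C once, so the octave number goes from 1 to 2.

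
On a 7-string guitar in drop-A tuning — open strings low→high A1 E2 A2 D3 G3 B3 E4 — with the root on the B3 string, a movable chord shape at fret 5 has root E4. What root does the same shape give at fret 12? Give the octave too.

B4

Moving from fret 5 to fret 12 shifts the root by 7 semitones.
E4 up 7 semitones is B4.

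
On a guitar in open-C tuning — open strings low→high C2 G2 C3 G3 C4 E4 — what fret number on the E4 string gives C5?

C5 is 8 semitones above the open E4 (E–F–F#–G–G#–A–A#–B–C), so it sits at fret 8.

8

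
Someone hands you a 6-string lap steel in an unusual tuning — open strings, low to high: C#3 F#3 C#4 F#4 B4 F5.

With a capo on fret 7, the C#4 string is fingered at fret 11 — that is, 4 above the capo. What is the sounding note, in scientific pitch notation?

C5

The capo raises the open C#4 by 7 semitones to G#4; fretting 4 more gives C#4 + 7 + 4 = C#4 + 11 semitones = C5.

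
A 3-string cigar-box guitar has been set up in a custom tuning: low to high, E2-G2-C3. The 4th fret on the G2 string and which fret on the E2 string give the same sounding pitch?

Fret 4 on G2 is MIDI 43 + 4 = 47 (B2). On the E2 string (open MIDI 40), that pitch is 47 − 40 = fret 7.

7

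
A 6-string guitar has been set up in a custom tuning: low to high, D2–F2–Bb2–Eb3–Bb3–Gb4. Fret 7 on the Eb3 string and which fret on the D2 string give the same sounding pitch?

Eb3 at fret 7 is Eb3 + 7 semitones = Bb3.
The open D2 string is 13 semitones below the open Eb3, so the same pitch on the D2 string lies at fret 7 + 13 = 20.

20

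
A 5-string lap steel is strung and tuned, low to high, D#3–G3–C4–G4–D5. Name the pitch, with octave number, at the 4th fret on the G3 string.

B3

G3 is MIDI 55. Adding 4 gives 59, which is B3.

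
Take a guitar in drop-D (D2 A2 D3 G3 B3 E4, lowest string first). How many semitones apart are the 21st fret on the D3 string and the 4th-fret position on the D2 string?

D3 at fret 21 → B4 (MIDI 71); D2 at fret 4 → F♯2 (MIDI 42).
71 − 42 = 29, so the two pitches are 29 semitones apart, with B4 the higher.

29 semitones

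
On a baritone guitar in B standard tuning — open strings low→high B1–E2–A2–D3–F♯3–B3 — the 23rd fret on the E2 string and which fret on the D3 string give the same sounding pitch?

13

Fret 23 on E2 is MIDI 40 + 23 = 63 (D♯4). On the D3 string (open MIDI 50), that pitch is 63 − 50 = fret 13.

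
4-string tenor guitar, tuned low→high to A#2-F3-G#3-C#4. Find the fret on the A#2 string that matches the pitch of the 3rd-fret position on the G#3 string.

Fret 3 on G#3 is MIDI 56 + 3 = 59 (B3). On the A#2 string (open MIDI 46), that pitch is 59 − 46 = fret 13.

13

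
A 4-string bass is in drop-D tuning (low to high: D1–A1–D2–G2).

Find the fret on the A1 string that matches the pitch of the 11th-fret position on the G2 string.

21

Fret 11 on G2 is MIDI 43 + 11 = 54 (F#3). On the A1 string (open MIDI 33), that pitch is 54 − 33 = fret 21.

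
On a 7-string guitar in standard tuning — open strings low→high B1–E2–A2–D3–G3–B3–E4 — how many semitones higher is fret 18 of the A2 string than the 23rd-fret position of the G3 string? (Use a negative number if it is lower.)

A2 at fret 18 → D♯4 (MIDI 63); G3 at fret 23 → F♯5 (MIDI 78).
63 − 78 = -15, so the two pitches are 15 semitones apart.

-15 semitones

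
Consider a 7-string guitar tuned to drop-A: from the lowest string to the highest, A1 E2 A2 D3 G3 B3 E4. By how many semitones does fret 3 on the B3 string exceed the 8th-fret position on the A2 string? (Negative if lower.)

9 semitones

B3 at fret 3 → D4 (MIDI 62); A2 at fret 8 → F3 (MIDI 53).
62 − 53 = 9, so the two pitches are 9 semitones apart.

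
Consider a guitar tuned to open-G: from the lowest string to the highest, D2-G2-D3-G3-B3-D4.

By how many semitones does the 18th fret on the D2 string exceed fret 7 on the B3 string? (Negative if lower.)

-10 semitones

D2 at fret 18 → G♯3 (MIDI 56); B3 at fret 7 → F♯4 (MIDI 66).
56 − 66 = -10, so the two pitches are 10 semitones apart.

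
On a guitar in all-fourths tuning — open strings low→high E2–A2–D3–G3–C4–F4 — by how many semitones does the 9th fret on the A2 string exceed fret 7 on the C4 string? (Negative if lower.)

A2 at fret 9 → F#3 (MIDI 54); C4 at fret 7 → G4 (MIDI 67).
54 − 67 = -13, so the two pitches are 13 semitones apart.

-13 semitones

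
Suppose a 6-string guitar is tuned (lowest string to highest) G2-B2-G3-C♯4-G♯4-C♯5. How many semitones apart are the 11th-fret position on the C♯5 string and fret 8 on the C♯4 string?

C♯5 at fret 11 → C6 (MIDI 84); C♯4 at fret 8 → A4 (MIDI 69).
84 − 69 = 15, so the two pitches are 15 semitones apart, with C6 the higher.

15 semitones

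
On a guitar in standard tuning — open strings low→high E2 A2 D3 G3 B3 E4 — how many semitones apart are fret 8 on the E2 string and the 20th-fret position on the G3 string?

27 semitones

E2 at fret 8 → C3 (MIDI 48); G3 at fret 20 → D♯5 (MIDI 75).
48 − 75 = -27, so the two pitches are 27 semitones apart, with D♯5 the higher.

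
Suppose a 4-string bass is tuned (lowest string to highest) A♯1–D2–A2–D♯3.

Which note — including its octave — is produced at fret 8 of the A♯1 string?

Each fret is one semitone, so A♯1 + 8 = F♯2.

F♯2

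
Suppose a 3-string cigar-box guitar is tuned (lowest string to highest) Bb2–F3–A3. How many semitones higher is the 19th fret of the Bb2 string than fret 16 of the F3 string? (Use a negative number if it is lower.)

Bb2 at fret 19 → F4 (MIDI 65); F3 at fret 16 → A4 (MIDI 69).
65 − 69 = -4, so the two pitches are 4 semitones apart.

-4 semitones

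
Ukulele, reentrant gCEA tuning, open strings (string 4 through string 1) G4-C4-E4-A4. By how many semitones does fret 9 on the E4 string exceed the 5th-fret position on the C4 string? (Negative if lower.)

E4 at fret 9 → C#5 (MIDI 73); C4 at fret 5 → F4 (MIDI 65).
73 − 65 = 8, so the two pitches are 8 semitones apart.

8 semitones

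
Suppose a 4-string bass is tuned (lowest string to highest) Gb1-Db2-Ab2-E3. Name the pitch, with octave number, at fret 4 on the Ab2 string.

C3

Ab2 is MIDI 44. Adding 4 gives 48, which is C3.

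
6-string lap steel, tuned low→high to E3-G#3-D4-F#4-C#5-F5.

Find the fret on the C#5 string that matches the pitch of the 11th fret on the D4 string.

D4 at fret 11 is D4 + 11 semitones = C#5.
The open C#5 string is 11 semitones above the open D4, so the same pitch on the C#5 string lies at fret 11 − 11 = 0.

0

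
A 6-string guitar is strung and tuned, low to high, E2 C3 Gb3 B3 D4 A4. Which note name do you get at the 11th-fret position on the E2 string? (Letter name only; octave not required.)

Eb

Each fret is one semitone, so E2 + 11 = Eb.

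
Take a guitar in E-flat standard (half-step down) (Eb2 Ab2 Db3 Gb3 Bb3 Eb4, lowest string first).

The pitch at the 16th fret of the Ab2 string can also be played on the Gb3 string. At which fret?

Ab2 at fret 16 is Ab2 + 16 semitones = C4.
The open Gb3 string is 10 semitones above the open Ab2, so the same pitch on the Gb3 string lies at fret 16 − 10 = 6.

6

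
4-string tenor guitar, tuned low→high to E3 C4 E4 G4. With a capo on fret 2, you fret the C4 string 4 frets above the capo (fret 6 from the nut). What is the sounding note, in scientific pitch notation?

The capo raises the open C4 by 2 semitones to D4; fretting 4 more gives C4 + 2 + 4 = C4 + 6 semitones = Gb4.

Gb4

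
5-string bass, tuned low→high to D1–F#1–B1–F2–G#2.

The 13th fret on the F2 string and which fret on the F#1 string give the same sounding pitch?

F2 at fret 13 is F2 + 13 semitones = F#3.
The open F#1 string is 11 semitones below the open F2, so the same pitch on the F#1 string lies at fret 13 + 11 = 24.

24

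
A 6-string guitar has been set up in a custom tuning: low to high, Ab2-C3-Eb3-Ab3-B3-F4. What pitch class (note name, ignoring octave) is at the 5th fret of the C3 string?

F

C3 is MIDI 48. Adding 5 gives 53; 53 mod 12 = 5, i.e. F.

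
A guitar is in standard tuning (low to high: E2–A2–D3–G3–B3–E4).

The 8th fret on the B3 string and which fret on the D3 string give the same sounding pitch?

Fret 8 on B3 is MIDI 59 + 8 = 67 (G4). On the D3 string (open MIDI 50), that pitch is 67 − 50 = fret 17.

17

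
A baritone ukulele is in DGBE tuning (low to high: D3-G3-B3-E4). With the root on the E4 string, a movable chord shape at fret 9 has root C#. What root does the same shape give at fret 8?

C

Moving from fret 9 to fret 8 shifts the root by -1 semitone.
C# down 1 semitone is C.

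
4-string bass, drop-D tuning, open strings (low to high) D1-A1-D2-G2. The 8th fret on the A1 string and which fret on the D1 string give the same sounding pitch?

Fret 8 on A1 is MIDI 33 + 8 = 41 (F2). On the D1 string (open MIDI 26), that pitch is 41 − 26 = fret 15.

15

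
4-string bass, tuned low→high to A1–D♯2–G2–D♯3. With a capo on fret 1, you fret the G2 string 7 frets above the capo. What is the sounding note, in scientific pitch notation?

The capo raises the open G2 by 1 semitone to G♯2; fretting 7 more gives G2 + 1 + 7 = G2 + 8 semitones = D♯3.
(Also written E♭.)

D♯3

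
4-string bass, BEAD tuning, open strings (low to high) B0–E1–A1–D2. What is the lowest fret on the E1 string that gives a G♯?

4

From E1, count semitones up the chromatic scale until reaching G♯: E–F–F#–G–G# — 4 steps.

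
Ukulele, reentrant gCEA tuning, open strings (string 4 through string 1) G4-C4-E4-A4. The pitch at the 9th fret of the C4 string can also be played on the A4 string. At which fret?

0

Fret 9 on C4 is MIDI 60 + 9 = 69 (A4). On the A4 string (open MIDI 69), that pitch is 69 − 69 = fret 0.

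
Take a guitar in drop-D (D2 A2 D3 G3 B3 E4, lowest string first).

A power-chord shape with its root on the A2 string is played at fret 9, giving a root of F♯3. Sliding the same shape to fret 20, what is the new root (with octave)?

Moving from fret 9 to fret 20 shifts the root by 11 semitones.
F♯3 up 11 semitones is F4.

F4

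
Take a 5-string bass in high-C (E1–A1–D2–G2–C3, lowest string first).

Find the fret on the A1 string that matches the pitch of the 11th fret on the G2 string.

G2 at fret 11 is G2 + 11 semitones = F#3.
The open A1 string is 10 semitones below the open G2, so the same pitch on the A1 string lies at fret 11 + 10 = 21.

21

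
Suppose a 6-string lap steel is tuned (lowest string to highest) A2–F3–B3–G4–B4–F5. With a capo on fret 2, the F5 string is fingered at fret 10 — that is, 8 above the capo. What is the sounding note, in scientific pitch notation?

The capo raises the open F5 by 2 semitones to G5; fretting 8 more gives F5 + 2 + 8 = F5 + 10 semitones = Eb6.
(Also written D#.)

Eb6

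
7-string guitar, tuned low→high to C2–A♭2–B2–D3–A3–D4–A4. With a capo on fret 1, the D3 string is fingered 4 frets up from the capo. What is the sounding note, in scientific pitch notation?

The capo raises the open D3 by 1 semitone to E♭3; fretting 4 more gives D3 + 1 + 4 = D3 + 5 semitones = G3.

G3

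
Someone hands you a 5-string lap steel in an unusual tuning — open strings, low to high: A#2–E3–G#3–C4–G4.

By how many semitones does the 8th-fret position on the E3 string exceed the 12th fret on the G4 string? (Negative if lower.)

-19 semitones

E3 at fret 8 → C4 (MIDI 60); G4 at fret 12 → G5 (MIDI 79).
60 − 79 = -19, so the two pitches are 19 semitones apart.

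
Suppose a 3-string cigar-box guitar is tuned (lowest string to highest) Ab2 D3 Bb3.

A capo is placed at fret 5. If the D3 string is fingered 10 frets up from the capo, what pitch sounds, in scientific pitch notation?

F4

The capo raises the open D3 by 5 semitones to G3; fretting 10 more gives D3 + 5 + 10 = D3 + 15 semitones = F4.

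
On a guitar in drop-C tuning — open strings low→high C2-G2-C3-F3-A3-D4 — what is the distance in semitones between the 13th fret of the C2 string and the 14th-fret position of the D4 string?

27 semitones

C2 at fret 13 → C#3 (MIDI 49); D4 at fret 14 → E5 (MIDI 76).
49 − 76 = -27, so the two pitches are 27 semitones apart, with E5 the higher.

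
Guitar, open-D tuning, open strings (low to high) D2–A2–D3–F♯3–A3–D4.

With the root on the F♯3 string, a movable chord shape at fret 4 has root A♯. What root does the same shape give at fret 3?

Moving from fret 4 to fret 3 shifts the root by -1 semitone.
A♯ down 1 semitone is A.

A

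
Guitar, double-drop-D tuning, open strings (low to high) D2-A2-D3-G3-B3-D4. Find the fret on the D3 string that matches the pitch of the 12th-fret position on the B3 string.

21

Fret 12 on B3 is MIDI 59 + 12 = 71 (B4). On the D3 string (open MIDI 50), that pitch is 71 − 50 = fret 21.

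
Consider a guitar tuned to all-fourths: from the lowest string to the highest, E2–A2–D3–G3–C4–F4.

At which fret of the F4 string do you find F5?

F5 is 12 semitones above the open F4 (F–F#–G–G#–…–D#–E–F), so it sits at fret 12.

12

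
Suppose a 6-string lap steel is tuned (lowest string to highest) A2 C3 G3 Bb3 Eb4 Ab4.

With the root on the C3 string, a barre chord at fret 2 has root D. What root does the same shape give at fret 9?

A

Moving from fret 2 to fret 9 shifts the root by 7 semitones.
D up 7 semitones is A.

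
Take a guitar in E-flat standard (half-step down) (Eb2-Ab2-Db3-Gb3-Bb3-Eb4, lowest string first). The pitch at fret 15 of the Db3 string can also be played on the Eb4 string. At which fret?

1

Db3 at fret 15 is Db3 + 15 semitones = E4.
The open Eb4 string is 14 semitones above the open Db3, so the same pitch on the Eb4 string lies at fret 15 − 14 = 1.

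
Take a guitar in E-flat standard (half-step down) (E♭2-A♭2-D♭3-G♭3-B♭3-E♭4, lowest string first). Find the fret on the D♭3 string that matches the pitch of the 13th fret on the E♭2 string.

E♭2 at fret 13 is E♭2 + 13 semitones = E3.
The open D♭3 string is 10 semitones above the open E♭2, so the same pitch on the D♭3 string lies at fret 13 − 10 = 3.

3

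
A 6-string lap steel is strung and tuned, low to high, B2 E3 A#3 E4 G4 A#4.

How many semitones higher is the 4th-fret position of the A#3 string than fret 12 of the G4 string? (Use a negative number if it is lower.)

A#3 at fret 4 → D4 (MIDI 62); G4 at fret 12 → G5 (MIDI 79).
62 − 79 = -17, so the two pitches are 17 semitones apart.

-17 semitones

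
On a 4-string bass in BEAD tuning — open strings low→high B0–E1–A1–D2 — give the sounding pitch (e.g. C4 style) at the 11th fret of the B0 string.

A#1

B0 is MIDI 23. Adding 11 gives 34, which is A#1.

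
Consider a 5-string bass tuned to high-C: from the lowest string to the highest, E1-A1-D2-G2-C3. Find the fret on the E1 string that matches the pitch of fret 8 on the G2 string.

Fret 8 on G2 is MIDI 43 + 8 = 51 (D#3). On the E1 string (open MIDI 28), that pitch is 51 − 28 = fret 23.

23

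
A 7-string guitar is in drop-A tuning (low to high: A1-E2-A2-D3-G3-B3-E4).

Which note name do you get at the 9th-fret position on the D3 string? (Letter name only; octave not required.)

The open D3 string plus 9 semitones: D–D#–E–F–F#–G–G#–A–A#–B.

B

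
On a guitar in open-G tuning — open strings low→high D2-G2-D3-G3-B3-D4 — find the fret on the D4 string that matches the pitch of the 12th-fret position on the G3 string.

5

G3 at fret 12 is G3 + 12 semitones = G4.
The open D4 string is 7 semitones above the open G3, so the same pitch on the D4 string lies at fret 12 − 7 = 5.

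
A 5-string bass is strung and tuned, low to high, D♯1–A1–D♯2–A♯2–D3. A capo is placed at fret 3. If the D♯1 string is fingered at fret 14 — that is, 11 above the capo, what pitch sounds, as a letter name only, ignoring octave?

The capo raises the open D♯1 by 3 semitones to F♯1; fretting 11 more gives D♯1 + 3 + 11 = D♯1 + 14 semitones, landing on F.

F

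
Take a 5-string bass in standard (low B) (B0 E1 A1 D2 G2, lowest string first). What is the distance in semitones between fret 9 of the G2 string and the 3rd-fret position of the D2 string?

G2 at fret 9 → E3 (MIDI 52); D2 at fret 3 → F2 (MIDI 41).
52 − 41 = 11, so the two pitches are 11 semitones apart, with E3 the higher.

11 semitones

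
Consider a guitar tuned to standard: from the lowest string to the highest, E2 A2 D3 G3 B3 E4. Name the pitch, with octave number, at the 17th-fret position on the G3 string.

C5

Each fret is one semitone, so G3 + 17 = C5.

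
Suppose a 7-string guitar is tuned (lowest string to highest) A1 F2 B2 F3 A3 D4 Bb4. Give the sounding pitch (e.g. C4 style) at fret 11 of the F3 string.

Each fret is one semitone, so F3 + 11 = E4.

E4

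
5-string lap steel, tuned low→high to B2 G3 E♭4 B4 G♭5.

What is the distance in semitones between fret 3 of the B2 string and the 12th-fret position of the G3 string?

B2 at fret 3 → D3 (MIDI 50); G3 at fret 12 → G4 (MIDI 67).
50 − 67 = -17, so the two pitches are 17 semitones apart, with G4 the higher.

17 semitones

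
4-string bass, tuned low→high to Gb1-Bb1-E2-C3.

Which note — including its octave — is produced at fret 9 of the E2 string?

The open E2 string plus 9 semitones: E–F–Gb–G–Ab–A–Bb–B–C–Db.
The walk passes from B into C once, so the octave number goes from 2 to 3.

Db3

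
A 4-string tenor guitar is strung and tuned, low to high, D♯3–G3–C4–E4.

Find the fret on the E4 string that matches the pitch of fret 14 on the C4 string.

10

Fret 14 on C4 is MIDI 60 + 14 = 74 (D5). On the E4 string (open MIDI 64), that pitch is 74 − 64 = fret 10.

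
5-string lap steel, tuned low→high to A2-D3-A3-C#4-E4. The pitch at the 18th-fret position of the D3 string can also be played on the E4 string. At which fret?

4

Fret 18 on D3 is MIDI 50 + 18 = 68 (G#4). On the E4 string (open MIDI 64), that pitch is 68 − 64 = fret 4.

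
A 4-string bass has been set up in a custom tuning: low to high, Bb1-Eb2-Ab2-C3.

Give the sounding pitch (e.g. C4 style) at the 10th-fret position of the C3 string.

Bb3

C3 is MIDI 48. Adding 10 gives 58, which is Bb3.
(Equivalently spelled A#3.)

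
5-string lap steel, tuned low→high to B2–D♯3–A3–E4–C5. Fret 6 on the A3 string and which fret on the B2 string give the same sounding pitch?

Fret 6 on A3 is MIDI 57 + 6 = 63 (D♯4). On the B2 string (open MIDI 47), that pitch is 63 − 47 = fret 16.

16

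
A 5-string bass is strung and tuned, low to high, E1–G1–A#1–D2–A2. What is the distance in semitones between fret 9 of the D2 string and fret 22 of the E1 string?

D2 at fret 9 → B2 (MIDI 47); E1 at fret 22 → D3 (MIDI 50).
47 − 50 = -3, so the two pitches are 3 semitones apart, with D3 the higher.

3 semitones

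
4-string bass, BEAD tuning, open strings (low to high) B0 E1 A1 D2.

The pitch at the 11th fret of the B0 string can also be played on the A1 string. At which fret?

1

Fret 11 on B0 is MIDI 23 + 11 = 34 (A♯1). On the A1 string (open MIDI 33), that pitch is 34 − 33 = fret 1.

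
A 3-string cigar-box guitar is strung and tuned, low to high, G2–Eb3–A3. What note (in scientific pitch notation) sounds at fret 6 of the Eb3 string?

A3

The open Eb3 string plus 6 semitones: Eb–E–F–Gb–G–Ab–A.
No B→C boundary is crossed, so the octave stays at 3.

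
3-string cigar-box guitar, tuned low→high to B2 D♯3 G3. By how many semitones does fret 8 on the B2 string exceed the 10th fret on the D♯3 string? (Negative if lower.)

B2 at fret 8 → G3 (MIDI 55); D♯3 at fret 10 → C♯4 (MIDI 61).
55 − 61 = -6, so the two pitches are 6 semitones apart.

-6 semitones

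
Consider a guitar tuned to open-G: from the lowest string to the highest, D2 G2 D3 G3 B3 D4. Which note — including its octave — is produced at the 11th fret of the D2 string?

C#3

D2 is MIDI 38. Adding 11 gives 49, which is C#3.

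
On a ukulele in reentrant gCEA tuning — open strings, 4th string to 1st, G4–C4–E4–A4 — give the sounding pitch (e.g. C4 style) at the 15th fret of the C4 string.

D♯5

Each fret is one semitone, so C4 + 15 = D♯5.
(Equivalently spelled E♭5.)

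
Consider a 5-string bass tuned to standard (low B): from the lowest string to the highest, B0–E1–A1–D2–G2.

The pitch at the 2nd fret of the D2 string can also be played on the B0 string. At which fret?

17

Fret 2 on D2 is MIDI 38 + 2 = 40 (E2). On the B0 string (open MIDI 23), that pitch is 40 − 23 = fret 17.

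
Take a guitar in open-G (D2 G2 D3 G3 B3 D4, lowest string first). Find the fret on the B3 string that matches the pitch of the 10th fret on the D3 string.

D3 at fret 10 is D3 + 10 semitones = C4.
The open B3 string is 9 semitones above the open D3, so the same pitch on the B3 string lies at fret 10 − 9 = 1.

1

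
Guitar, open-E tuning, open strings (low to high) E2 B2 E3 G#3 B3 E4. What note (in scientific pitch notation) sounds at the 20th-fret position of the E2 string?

The open E2 string plus 20 semitones: E–F–F#–G–…–A#–B–C.
The walk passes from B into C 2 times, so the octave number goes from 2 to 4.

C4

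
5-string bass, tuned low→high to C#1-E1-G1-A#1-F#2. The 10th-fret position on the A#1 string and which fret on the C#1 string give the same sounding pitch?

Fret 10 on A#1 is MIDI 34 + 10 = 44 (G#2). On the C#1 string (open MIDI 25), that pitch is 44 − 25 = fret 19.

19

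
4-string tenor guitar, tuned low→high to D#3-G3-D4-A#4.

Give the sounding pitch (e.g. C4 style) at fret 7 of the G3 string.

D4

Each fret is one semitone, so G3 + 7 = D4.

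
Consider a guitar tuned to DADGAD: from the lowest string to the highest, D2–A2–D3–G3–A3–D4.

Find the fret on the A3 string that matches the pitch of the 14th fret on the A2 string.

Fret 14 on A2 is MIDI 45 + 14 = 59 (B3). On the A3 string (open MIDI 57), that pitch is 59 − 57 = fret 2.

2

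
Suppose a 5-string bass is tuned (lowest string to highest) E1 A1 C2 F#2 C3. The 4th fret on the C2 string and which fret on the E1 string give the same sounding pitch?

12

C2 at fret 4 is C2 + 4 semitones = E2.
The open E1 string is 8 semitones below the open C2, so the same pitch on the E1 string lies at fret 4 + 8 = 12.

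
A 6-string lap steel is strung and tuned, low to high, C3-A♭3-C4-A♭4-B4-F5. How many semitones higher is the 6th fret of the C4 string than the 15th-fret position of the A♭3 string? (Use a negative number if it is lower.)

-5 semitones

C4 at fret 6 → G♭4 (MIDI 66); A♭3 at fret 15 → B4 (MIDI 71).
66 − 71 = -5, so the two pitches are 5 semitones apart.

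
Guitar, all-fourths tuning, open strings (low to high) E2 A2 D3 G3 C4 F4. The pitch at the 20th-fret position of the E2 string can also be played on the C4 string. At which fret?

Fret 20 on E2 is MIDI 40 + 20 = 60 (C4). On the C4 string (open MIDI 60), that pitch is 60 − 60 = fret 0.

0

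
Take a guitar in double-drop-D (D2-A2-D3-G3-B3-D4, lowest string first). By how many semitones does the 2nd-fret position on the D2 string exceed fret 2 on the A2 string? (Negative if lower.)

-7 semitones

D2 at fret 2 → E2 (MIDI 40); A2 at fret 2 → B2 (MIDI 47).
40 − 47 = -7, so the two pitches are 7 semitones apart.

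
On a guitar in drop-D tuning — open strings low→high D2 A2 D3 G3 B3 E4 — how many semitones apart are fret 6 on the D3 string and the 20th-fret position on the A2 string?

D3 at fret 6 → G#3 (MIDI 56); A2 at fret 20 → F4 (MIDI 65).
56 − 65 = -9, so the two pitches are 9 semitones apart, with F4 the higher.

9 semitones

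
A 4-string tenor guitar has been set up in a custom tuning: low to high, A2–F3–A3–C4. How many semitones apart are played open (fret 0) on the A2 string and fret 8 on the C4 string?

23 semitones

A2 at fret 0 → A2 (MIDI 45); C4 at fret 8 → G♯4 (MIDI 68).
45 − 68 = -23, so the two pitches are 23 semitones apart, with G♯4 the higher.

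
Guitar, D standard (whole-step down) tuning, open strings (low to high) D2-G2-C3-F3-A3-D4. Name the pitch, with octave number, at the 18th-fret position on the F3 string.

Each fret is one semitone, so F3 + 18 = B4.

B4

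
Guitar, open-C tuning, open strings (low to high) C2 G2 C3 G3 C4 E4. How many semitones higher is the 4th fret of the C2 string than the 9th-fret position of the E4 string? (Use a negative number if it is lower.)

C2 at fret 4 → E2 (MIDI 40); E4 at fret 9 → C#5 (MIDI 73).
40 − 73 = -33, so the two pitches are 33 semitones apart.

-33 semitones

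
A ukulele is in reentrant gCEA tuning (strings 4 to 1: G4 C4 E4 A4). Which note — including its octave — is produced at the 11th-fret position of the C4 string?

C4 is MIDI 60. Adding 11 gives 71, which is B4.

B4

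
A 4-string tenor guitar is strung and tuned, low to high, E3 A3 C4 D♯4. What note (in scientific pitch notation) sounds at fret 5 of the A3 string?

D4

A3 is MIDI 57. Adding 5 gives 62, which is D4.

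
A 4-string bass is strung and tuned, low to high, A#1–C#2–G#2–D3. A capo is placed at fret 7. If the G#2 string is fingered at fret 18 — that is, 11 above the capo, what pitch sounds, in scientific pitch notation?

D4

The capo raises the open G#2 by 7 semitones to D#3; fretting 11 more gives G#2 + 7 + 11 = G#2 + 18 semitones = D4.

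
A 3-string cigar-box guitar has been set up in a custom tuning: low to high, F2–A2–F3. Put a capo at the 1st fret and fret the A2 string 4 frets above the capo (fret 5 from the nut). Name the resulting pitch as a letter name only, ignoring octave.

The capo raises the open A2 by 1 semitone to B♭2; fretting 4 more gives A2 + 1 + 4 = A2 + 5 semitones, landing on D.

D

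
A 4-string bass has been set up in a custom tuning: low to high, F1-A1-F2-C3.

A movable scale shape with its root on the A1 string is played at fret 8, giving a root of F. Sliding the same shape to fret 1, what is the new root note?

Bb

Moving from fret 8 to fret 1 shifts the root by -7 semitones.
F down 7 semitones is Bb.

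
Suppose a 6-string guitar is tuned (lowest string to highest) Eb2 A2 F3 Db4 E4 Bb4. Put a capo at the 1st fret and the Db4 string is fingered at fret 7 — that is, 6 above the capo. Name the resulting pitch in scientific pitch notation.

Ab4

The capo raises the open Db4 by 1 semitone to D4; fretting 6 more gives Db4 + 1 + 6 = Db4 + 7 semitones = Ab4.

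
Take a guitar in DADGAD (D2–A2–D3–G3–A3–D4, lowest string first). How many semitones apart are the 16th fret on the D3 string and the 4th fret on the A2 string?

17 semitones

D3 at fret 16 → F#4 (MIDI 66); A2 at fret 4 → C#3 (MIDI 49).
66 − 49 = 17, so the two pitches are 17 semitones apart, with F#4 the higher.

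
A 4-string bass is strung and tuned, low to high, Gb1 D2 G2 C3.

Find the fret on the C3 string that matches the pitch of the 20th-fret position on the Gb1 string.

2

Gb1 at fret 20 is Gb1 + 20 semitones = D3.
The open C3 string is 18 semitones above the open Gb1, so the same pitch on the C3 string lies at fret 20 − 18 = 2.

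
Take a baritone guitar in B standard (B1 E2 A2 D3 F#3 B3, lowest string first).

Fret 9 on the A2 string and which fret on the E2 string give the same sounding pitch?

Fret 9 on A2 is MIDI 45 + 9 = 54 (F#3). On the E2 string (open MIDI 40), that pitch is 54 − 40 = fret 14.

14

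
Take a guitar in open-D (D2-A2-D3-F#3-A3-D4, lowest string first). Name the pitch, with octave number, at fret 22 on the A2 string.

Each fret is one semitone, so A2 + 22 = G4.

G4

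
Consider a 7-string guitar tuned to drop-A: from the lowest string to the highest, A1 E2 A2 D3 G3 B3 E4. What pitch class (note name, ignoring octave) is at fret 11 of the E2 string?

Each fret is one semitone, so E2 + 11 = D#.

D#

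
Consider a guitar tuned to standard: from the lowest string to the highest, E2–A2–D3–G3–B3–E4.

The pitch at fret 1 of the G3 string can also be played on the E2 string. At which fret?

16

G3 at fret 1 is G3 + 1 semitone = G♯3.
The open E2 string is 15 semitones below the open G3, so the same pitch on the E2 string lies at fret 1 + 15 = 16.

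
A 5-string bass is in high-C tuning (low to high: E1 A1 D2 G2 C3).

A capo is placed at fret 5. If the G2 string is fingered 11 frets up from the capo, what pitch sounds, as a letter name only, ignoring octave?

The capo raises the open G2 by 5 semitones to C3; fretting 11 more gives G2 + 5 + 11 = G2 + 16 semitones, landing on B.

B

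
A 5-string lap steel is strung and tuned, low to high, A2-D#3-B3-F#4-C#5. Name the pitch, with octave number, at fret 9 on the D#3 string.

D#3 is MIDI 51. Adding 9 gives 60, which is C4.

C4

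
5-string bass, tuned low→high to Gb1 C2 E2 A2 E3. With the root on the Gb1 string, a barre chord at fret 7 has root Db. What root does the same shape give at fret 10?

Moving from fret 7 to fret 10 shifts the root by 3 semitones.
Db up 3 semitones is E.

E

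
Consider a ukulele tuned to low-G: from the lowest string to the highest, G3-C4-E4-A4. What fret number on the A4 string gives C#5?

C#5 is 4 semitones above the open A4 (A–A#–B–C–C#), so it sits at fret 4.

4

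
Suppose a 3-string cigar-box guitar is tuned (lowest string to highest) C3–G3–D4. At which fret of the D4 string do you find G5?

G5 is 17 semitones above the open D4 (D–D#–E–F–…–F–F#–G), so it sits at fret 17.

17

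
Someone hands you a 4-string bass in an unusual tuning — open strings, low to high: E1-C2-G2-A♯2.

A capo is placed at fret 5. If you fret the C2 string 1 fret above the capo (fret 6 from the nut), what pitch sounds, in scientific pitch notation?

The capo raises the open C2 by 5 semitones to F2; fretting 1 more gives C2 + 5 + 1 = C2 + 6 semitones = F♯2.

F♯2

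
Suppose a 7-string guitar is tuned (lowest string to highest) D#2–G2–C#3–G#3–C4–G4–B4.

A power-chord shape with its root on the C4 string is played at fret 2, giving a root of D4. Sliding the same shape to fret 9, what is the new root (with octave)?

Moving from fret 2 to fret 9 shifts the root by 7 semitones.
D4 up 7 semitones is A4.

A4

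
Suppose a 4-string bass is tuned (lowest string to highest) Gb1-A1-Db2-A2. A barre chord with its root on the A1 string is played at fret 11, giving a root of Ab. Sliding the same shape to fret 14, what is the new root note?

Moving from fret 11 to fret 14 shifts the root by 3 semitones.
Ab up 3 semitones is B.

B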